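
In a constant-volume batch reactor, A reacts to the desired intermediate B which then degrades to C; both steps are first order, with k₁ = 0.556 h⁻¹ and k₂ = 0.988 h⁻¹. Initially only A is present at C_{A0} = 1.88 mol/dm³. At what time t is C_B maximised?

The intermediate peaks when r₁ = r₂, i.e. k₁e^(−k₁t) = k₂e^(−k₂t), giving t_opt = ln(k₂/k₁)/(k₂−k₁).
= ln(0.988/0.556)/(0.988−0.556) = ln(1.777)/0.4320 = 0.5749/0.4320 = 1.33 h.

1.33 h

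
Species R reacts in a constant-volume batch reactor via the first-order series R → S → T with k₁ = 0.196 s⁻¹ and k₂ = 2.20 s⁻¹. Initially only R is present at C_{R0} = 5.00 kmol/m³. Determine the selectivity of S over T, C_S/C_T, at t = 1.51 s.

0.370

For first-order series with pure R initially, C_S(t) = k₁C_{R0}/(k₂−k₁)·(e^(−k₁t) − e^(−k₂t)).
e^(−k₁t) = e^(−0.196×1.51) = e^(−0.2960) = 0.7438; e^(−k₂t) = e^(−3.322) = 0.03608.
C_S = 0.196×5.00/(2.20−0.196) × (0.7438−0.03608) = 0.4890×0.7077 = 0.3461 kmol/m³.
C_R = C_{R0}e^(−k₁t) = 3.719 kmol/m³, so C_T = C_{R0}−C_R−C_S = 0.9348 kmol/m³; C_S/C_T = 0.370.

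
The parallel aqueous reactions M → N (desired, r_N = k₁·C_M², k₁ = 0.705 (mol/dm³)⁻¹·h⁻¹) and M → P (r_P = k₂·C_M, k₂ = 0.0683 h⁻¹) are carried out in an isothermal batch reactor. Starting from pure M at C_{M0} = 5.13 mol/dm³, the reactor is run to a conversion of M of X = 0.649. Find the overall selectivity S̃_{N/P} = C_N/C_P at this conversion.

C_M = C_{M0}(1−X) = 1.801 mol/dm³.
Along a PFR/batch, dC_P/dC_M = −r_P/(r_N+r_P) = −k₂/(k₂+k₁·C_M).
Integrating from C_{M0} to C_M: C_P = (0.0683/0.705)·ln[(0.0683+0.705·5.13)/(0.0683+0.705·1.80)] = 0.09688·ln(3.685/1.338) = 0.09817 mol/dm³.
Then C_N = (C_{M0}−C_M) − C_P = 3.329 − 0.09817 = 3.231 mol/dm³.
S̃_{N/P} = C_N/C_P = 3.231/0.09817 = 32.9.

32.9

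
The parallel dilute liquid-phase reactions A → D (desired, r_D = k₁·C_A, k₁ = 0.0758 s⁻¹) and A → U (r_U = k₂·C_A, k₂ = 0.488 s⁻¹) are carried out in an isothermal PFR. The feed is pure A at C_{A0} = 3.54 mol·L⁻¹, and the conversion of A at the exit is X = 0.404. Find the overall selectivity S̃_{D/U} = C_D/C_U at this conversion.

0.155

C_A = C_{A0}(1−X) = 2.110 mol·L⁻¹.
Both paths are first order in A, so the instantaneous fraction to D is constant: dC_D/d(−C_A) = k₁/(k₁+k₂) = 0.1344.
C_D = 0.1344·(C_{A0}−C_A) = 0.1344×1.430 = 0.192 mol·L⁻¹.
C_U = (C_{A0}−C_A)−C_D = 1.238 mol·L⁻¹; S̃_{D/U} = 0.1923/1.238 = 0.155.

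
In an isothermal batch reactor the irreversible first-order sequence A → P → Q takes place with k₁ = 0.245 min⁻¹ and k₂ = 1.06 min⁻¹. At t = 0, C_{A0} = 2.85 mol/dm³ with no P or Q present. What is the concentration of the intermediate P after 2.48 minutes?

0.405 mol/dm³

The intermediate concentration in a first-order A→B→C sequence is C_P = k₁C_{A0}(e^(−k₁t) − e^(−k₂t))/(k₂−k₁).
e^(−k₁t) = e^(−0.245×2.48) = e^(−0.6076) = 0.5447; e^(−k₂t) = e^(−2.629) = 0.07217.
C_P = 0.245×2.85/(1.06−0.245) × (0.5447−0.07217) = 0.8567×0.4725 = 0.4048 mol/dm³.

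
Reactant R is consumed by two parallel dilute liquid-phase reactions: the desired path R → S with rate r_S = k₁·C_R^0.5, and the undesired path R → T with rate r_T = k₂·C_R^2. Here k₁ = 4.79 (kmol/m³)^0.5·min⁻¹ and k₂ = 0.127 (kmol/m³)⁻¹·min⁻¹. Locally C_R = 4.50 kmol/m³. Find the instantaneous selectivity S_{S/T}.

S_{S/T} = r_S/r_T = (k₁·C_R^0.5)/(k₂·C_R^2) = (k₁/k₂)·C_R^-1.5.
= (4.79×4.500^0.5) / (0.127×4.500^2) = 10.16/2.572 = 3.95.

3.95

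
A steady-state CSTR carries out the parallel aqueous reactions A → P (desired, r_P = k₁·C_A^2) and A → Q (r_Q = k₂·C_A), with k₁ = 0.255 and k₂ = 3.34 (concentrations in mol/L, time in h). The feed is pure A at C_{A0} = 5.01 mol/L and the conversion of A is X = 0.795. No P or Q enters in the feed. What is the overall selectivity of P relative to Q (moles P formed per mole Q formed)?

Exit C_A = C_{A0}(1−X) = 5.01×0.205 = 1.027 mol/L.
Rates in a CSTR are evaluated at the outlet concentration: r_P = 0.255×1.027^2 = 0.2690, r_Q = 3.34×1.027 = 3.430.
Overall selectivity = C_P/C_Q = r_Pτ/(r_Qτ) = r_P/r_Q = 0.0784.

0.0784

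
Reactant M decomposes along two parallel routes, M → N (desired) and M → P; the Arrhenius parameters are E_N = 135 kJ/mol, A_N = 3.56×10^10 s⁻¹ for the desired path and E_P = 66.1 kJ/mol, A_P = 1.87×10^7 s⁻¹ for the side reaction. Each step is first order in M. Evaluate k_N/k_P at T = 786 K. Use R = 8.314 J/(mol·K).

k_N/k_P = (A_N/A_P)·exp[−(E_N−E_P)/(RT)] = (A_N/A_P)·exp[(E_P−E_N)/(RT)].
(E_P−E_N)/(RT) = (66.1−135)×10³/(8.314×786) = -68900/6535 = -10.54.
k_N/k_P = (3.56×10^10/1.87×10^7)·exp(-10.54) = 1904 × 2.636×10^-5 = 0.0502.

0.0502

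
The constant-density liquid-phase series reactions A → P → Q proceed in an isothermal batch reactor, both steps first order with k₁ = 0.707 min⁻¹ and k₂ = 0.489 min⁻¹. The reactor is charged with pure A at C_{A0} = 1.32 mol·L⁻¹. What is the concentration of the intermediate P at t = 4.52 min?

0.294 mol·L⁻¹

The intermediate concentration in a first-order A→B→C sequence is C_P = k₁C_{A0}(e^(−k₁t) − e^(−k₂t))/(k₂−k₁).
e^(−k₁t) = e^(−0.707×4.52) = e^(−3.196) = 0.04094; e^(−k₂t) = e^(−2.210) = 0.1097.
C_P = 0.707×1.32/(0.489−0.707) × (0.04094−0.1097) = (-4.281)×(-0.06873) = 0.2942 mol·L⁻¹.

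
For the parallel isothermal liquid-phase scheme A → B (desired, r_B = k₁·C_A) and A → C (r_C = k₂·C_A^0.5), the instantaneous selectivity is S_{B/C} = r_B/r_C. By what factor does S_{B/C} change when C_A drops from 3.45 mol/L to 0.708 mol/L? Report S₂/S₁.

S_{B/C} = (k₁/k₂)·C_A^0.5, so S₂/S₁ = (C_{A,2}/C_{A,1})^0.5.
= (0.708/3.45)^0.5 = (0.2052)^0.5 = 0.453.
Selectivity toward B falls as C_A falls — high-concentration operation is favoured.

0.453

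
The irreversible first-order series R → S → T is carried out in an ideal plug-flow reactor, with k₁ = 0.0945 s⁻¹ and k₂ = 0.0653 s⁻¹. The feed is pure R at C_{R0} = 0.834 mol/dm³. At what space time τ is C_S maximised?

12.7 s

For first-order series the maximum of C_S occurs at τ_opt = ln(k₂/k₁)/(k₂−k₁).
= ln(0.0653/0.0945)/(0.0653−0.0945) = ln(0.6910)/-0.02920 = -0.3696/-0.02920 = 12.7 s.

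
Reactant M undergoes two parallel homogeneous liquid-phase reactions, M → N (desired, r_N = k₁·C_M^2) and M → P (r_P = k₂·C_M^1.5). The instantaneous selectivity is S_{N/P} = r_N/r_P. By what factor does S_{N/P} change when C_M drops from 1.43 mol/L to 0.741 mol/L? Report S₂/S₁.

S_{N/P} = (k₁/k₂)·C_M^0.5, so S₂/S₁ = (C_{M,2}/C_{M,1})^0.5.
= (0.741/1.43)^0.5 = (0.5182)^0.5 = 0.720.
Selectivity toward N falls as C_M falls — high-concentration operation is favoured.

0.720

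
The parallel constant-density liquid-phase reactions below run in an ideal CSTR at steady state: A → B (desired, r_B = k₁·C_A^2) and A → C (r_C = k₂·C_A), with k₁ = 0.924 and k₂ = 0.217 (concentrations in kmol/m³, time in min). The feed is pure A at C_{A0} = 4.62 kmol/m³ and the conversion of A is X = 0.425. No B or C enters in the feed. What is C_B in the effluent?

1.80 kmol/m³

Exit C_A = C_{A0}(1−X) = 4.62×0.575 = 2.656 kmol/m³.
In a CSTR the entire volume is at exit conditions, so r_B = 0.924×2.656^2 = 6.521 and r_C = 0.217×2.656 = 0.5765.
Fraction of consumed A going to B: r_B/(r_B+r_C) = 0.9188.
C_B = 0.9188·C_{A0}·X = 0.9188×4.62×0.425 = 1.80 kmol/m³.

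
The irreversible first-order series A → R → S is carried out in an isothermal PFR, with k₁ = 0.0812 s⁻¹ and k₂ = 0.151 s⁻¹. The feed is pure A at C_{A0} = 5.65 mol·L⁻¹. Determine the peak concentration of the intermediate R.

1.48 mol·L⁻¹

Evaluating C_R at τ_opt = ln(k₂/k₁)/(k₂−k₁) gives C_{R,max}/C_{A0} = (k₁/k₂)^[k₂/(k₂−k₁)].
= (0.0812/0.151)^(0.151/(0.151−0.0812)) = (0.5377)^(2.163) = 0.2613.
C_{R,max} = 0.2613×5.65 = 1.48 mol·L⁻¹.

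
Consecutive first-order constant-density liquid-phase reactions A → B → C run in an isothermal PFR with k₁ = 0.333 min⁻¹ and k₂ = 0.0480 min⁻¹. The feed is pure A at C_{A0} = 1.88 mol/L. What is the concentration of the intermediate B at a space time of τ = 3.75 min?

1.20 mol/L

Solving the coupled first-order balances gives C_B(τ) = [k₁/(k₂−k₁)]·C_{A0}·(e^(−k₁τ) − e^(−k₂τ)).
e^(−k₁τ) = e^(−0.333×3.75) = e^(−1.249) = 0.2869; e^(−k₂τ) = e^(−0.1800) = 0.8353.
C_B = 0.333×1.88/(0.0480−0.333) × (0.2869−0.8353) = (-2.197)×(-0.5484) = 1.205 mol/L.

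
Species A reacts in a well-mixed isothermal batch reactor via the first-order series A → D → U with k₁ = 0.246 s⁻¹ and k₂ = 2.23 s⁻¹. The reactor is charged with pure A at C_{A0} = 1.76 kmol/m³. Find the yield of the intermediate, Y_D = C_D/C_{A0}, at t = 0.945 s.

0.0832

Solving the coupled first-order balances gives C_D(t) = [k₁/(k₂−k₁)]·C_{A0}·(e^(−k₁t) − e^(−k₂t)).
e^(−k₁t) = e^(−0.246×0.945) = e^(−0.2325) = 0.7926; e^(−k₂t) = e^(−2.107) = 0.1216.
C_D = 0.246×1.76/(2.23−0.246) × (0.7926−0.1216) = 0.2182×0.6710 = 0.1464 kmol/m³.
Y_D = C_D/C_{A0} = 0.1464/1.76 = 0.0832.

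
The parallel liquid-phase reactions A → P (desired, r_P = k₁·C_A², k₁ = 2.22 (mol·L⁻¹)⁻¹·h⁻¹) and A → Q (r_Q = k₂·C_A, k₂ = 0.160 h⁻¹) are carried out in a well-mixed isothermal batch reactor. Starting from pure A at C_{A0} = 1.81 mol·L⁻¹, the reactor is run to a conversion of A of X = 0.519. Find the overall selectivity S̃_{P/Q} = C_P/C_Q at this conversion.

17.9

C_A = C_{A0}(1−X) = 0.8706 mol·L⁻¹.
Along a PFR/batch, dC_Q/dC_A = −r_Q/(r_P+r_Q) = −k₂/(k₂+k₁·C_A).
Integrating from C_{A0} to C_A: C_Q = (0.160/2.22)·ln[(0.160+2.22·1.81)/(0.160+2.22·0.871)] = 0.07207·ln(4.178/2.093) = 0.04983 mol·L⁻¹.
Then C_P = (C_{A0}−C_A) − C_Q = 0.9394 − 0.04983 = 0.8896 mol·L⁻¹.
S̃_{P/Q} = C_P/C_Q = 0.8896/0.04983 = 17.9.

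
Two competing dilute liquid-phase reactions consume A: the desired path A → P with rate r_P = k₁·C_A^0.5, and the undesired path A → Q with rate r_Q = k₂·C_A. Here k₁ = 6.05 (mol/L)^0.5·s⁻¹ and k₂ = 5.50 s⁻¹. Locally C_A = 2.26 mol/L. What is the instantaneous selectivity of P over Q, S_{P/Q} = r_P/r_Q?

S_{P/Q} = r_P/r_Q = (k₁·C_A^0.5)/(k₂·C_A) = (k₁/k₂)·C_A^-0.5.
= (6.05×2.260^0.5) / (5.50×2.260) = 9.095/12.43 = 0.732.

0.732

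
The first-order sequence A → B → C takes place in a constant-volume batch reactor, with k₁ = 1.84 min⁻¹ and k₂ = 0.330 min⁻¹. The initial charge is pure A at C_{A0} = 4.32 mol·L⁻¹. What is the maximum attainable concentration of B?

2.97 mol·L⁻¹

At the optimum, C_{B,max}/C_{A0} = (k₁/k₂)^[k₂/(k₂−k₁)].
= (1.84/0.330)^(0.330/(0.330−1.84)) = (5.576)^(-0.2185) = 0.6869.
C_{B,max} = 0.6869×4.32 = 2.97 mol·L⁻¹.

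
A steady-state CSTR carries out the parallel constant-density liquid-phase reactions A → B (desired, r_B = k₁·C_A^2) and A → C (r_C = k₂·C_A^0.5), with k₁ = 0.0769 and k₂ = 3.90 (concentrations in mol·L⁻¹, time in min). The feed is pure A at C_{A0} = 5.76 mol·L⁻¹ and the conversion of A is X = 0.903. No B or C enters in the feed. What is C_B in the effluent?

0.0425 mol·L⁻¹

Exit C_A = C_{A0}(1−X) = 5.76×0.0970 = 0.5587 mol·L⁻¹.
Rates in a CSTR are evaluated at the outlet concentration: r_B = 0.0769×0.5587^2 = 0.02401, r_C = 3.90×0.5587^0.5 = 2.915.
Fraction of consumed A going to B: r_B/(r_B+r_C) = 0.008168.
C_B = 0.008168·C_{A0}·X = 0.008168×5.76×0.903 = 0.0425 mol·L⁻¹.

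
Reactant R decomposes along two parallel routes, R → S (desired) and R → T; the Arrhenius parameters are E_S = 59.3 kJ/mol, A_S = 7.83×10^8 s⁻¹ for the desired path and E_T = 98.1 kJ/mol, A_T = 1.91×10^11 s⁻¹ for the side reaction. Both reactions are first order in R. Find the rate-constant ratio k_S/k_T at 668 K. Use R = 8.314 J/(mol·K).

4.43

With equal orders, S_{S/T} = k_S/k_T = (A_S/A_T)·exp[(E_T−E_S)/(RT)].
(E_T−E_S)/(RT) = (98.1−59.3)×10³/(8.314×668) = 38800/5554 = 6.986.
k_S/k_T = (7.83×10^8/1.91×10^11)·exp(6.986) = 0.004099 × 1082 = 4.43.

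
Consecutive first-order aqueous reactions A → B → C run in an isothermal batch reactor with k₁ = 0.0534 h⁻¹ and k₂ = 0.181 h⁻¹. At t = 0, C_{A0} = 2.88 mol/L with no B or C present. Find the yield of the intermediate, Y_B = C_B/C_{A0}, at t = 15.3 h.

Solving the coupled first-order balances gives C_B(t) = [k₁/(k₂−k₁)]·C_{A0}·(e^(−k₁t) − e^(−k₂t)).
e^(−k₁t) = e^(−0.0534×15.3) = e^(−0.8170) = 0.4417; e^(−k₂t) = e^(−2.769) = 0.06271.
C_B = 0.0534×2.88/(0.181−0.0534) × (0.4417−0.06271) = 1.205×0.3790 = 0.4568 mol/L.
Y_B = C_B/C_{A0} = 0.4568/2.88 = 0.159.

0.159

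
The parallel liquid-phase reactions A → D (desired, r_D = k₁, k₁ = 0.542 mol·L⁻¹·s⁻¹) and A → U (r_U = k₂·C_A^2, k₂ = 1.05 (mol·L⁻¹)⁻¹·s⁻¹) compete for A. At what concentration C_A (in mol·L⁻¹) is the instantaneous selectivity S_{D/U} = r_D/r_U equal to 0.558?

0.962 mol·L⁻¹

S_{D/U} = (k₁/k₂)·C_A^-2 ⇒ C_A = (S·k₂/k₁)^(-0.5).
= (0.558×1.05/0.542)^(-0.5) = (1.081)^(-0.5) = 0.962 mol·L⁻¹.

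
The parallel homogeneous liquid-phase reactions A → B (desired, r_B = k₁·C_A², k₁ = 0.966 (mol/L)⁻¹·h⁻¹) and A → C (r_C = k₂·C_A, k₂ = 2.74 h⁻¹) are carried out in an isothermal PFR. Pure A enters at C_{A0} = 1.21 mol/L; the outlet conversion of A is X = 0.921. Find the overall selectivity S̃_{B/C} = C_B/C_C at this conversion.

C_A = C_{A0}(1−X) = 0.09559 mol/L.
Along a PFR/batch, dC_C/dC_A = −r_C/(r_B+r_C) = −k₂/(k₂+k₁·C_A).
Integrating from C_{A0} to C_A: C_C = (2.74/0.966)·ln[(2.74+0.966·1.21)/(2.74+0.966·0.0956)] = 2.836·ln(3.909/2.832) = 0.9137 mol/L.
Then C_B = (C_{A0}−C_A) − C_C = 1.114 − 0.9137 = 0.2007 mol/L.
S̃_{B/C} = C_B/C_C = 0.2007/0.9137 = 0.220.

0.220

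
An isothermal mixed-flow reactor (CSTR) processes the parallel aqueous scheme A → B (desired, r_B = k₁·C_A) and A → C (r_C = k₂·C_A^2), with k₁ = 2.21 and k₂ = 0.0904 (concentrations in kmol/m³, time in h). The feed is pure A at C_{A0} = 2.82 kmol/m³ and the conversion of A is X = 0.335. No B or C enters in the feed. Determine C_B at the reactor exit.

0.877 kmol/m³

Exit C_A = C_{A0}(1−X) = 2.82×0.665 = 1.875 kmol/m³.
In a CSTR the entire volume is at exit conditions, so r_B = 2.21×1.875 = 4.144 and r_C = 0.0904×1.875^2 = 0.3179.
Fraction of consumed A going to B: r_B/(r_B+r_C) = 0.9288.
C_B = 0.9288·C_{A0}·X = 0.9288×2.82×0.335 = 0.877 kmol/m³.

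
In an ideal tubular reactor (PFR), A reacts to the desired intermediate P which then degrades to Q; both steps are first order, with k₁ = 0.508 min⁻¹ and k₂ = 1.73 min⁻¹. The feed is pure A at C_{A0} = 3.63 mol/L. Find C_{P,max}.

0.640 mol/L

For a first-order series the maximum intermediate yield is C_{P,max}/C_{A0} = (k₁/k₂)^[k₂/(k₂−k₁)].
= (0.508/1.73)^(1.73/(1.73−0.508)) = (0.2936)^(1.416) = 0.1764.
C_{P,max} = 0.1764×3.63 = 0.640 mol/L.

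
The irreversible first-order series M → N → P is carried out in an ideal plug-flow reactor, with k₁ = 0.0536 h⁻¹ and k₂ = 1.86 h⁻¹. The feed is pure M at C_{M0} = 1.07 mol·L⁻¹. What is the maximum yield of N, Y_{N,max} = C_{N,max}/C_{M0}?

Evaluating C_N at τ_opt = ln(k₂/k₁)/(k₂−k₁) gives C_{N,max}/C_{M0} = (k₁/k₂)^[k₂/(k₂−k₁)].
= (0.0536/1.86)^(1.86/(1.86−0.0536)) = (0.02882)^(1.030) = 0.02594.

0.0259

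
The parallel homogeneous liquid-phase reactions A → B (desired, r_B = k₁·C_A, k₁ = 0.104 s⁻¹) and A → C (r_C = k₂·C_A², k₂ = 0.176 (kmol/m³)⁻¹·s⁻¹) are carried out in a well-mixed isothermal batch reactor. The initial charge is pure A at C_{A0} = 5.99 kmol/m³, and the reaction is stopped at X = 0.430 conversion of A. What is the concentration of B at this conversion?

0.293 kmol/m³

C_A = C_{A0}(1−X) = 3.414 kmol/m³.
Along a PFR/batch, dC_B/dC_A = −r_B/(r_B+r_C) = −k₁/(k₁+k₂·C_A).
Integrating from C_{A0} to C_A: C_B = (0.104/0.176)·ln[(0.104+0.176·5.99)/(0.104+0.176·3.41)] = 0.5909·ln(1.158/0.7049) = 0.2934 kmol/m³.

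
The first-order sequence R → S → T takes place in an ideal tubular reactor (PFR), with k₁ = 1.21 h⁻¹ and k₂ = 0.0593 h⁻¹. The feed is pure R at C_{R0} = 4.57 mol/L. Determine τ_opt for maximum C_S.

The intermediate peaks when r₁ = r₂, i.e. k₁e^(−k₁τ) = k₂e^(−k₂τ), giving τ_opt = ln(k₂/k₁)/(k₂−k₁).
= ln(0.0593/1.21)/(0.0593−1.21) = ln(0.04901)/-1.151 = -3.016/-1.151 = 2.62 h.

2.62 h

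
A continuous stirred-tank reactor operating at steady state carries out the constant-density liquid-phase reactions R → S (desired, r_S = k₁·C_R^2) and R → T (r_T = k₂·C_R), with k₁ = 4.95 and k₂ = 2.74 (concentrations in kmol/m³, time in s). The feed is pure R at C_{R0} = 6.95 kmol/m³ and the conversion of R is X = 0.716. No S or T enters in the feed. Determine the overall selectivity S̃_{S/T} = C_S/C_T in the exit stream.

3.57

Exit C_R = C_{R0}(1−X) = 6.95×0.284 = 1.974 kmol/m³.
A CSTR operates uniformly at the exit composition, giving r_S = 19.28 and r_T = 5.408 (each k·C_R^n at C_R = 1.974).
Overall selectivity = C_S/C_T = r_Sτ/(r_Tτ) = r_S/r_T = 3.57.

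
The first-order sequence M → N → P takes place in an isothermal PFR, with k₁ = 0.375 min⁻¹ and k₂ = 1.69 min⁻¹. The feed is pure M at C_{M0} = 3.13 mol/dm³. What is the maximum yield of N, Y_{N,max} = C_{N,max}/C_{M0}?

At the optimum, C_{N,max}/C_{M0} = (k₁/k₂)^[k₂/(k₂−k₁)].
= (0.375/1.69)^(1.69/(1.69−0.375)) = (0.2219)^(1.285) = 0.1444.

0.144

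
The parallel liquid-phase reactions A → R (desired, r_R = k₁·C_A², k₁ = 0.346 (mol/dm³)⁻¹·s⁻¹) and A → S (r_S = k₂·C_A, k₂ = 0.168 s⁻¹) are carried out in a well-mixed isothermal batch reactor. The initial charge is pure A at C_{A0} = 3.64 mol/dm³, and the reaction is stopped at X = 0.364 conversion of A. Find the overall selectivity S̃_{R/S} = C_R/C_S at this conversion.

6.04

C_A = C_{A0}(1−X) = 2.315 mol/dm³.
Along a PFR/batch, dC_S/dC_A = −r_S/(r_R+r_S) = −k₂/(k₂+k₁·C_A).
Integrating from C_{A0} to C_A: C_S = (0.168/0.346)·ln[(0.168+0.346·3.64)/(0.168+0.346·2.32)] = 0.4855·ln(1.427/0.9690) = 0.1881 mol/dm³.
Then C_R = (C_{A0}−C_A) − C_S = 1.325 − 0.1881 = 1.137 mol/dm³.
S̃_{R/S} = C_R/C_S = 1.137/0.1881 = 6.04.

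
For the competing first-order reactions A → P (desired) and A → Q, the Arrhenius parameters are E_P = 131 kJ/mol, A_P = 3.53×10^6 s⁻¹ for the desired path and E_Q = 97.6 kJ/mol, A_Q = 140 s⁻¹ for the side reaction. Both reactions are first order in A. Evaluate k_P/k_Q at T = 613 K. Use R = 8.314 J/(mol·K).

With equal orders, S_{P/Q} = k_P/k_Q = (A_P/A_Q)·exp[(E_Q−E_P)/(RT)].
(E_Q−E_P)/(RT) = (97.6−131)×10³/(8.314×613) = -33400/5096 = -6.554.
k_P/k_Q = (3.53×10^6/140)·exp(-6.554) = 25214 × 0.001425 = 35.9.
Since E_P > E_Q, raising the temperature improves selectivity toward P.

35.9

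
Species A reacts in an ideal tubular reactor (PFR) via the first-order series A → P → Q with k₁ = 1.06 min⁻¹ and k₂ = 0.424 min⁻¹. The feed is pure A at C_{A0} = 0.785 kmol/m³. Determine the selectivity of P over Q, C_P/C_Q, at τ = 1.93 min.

The intermediate concentration in a first-order A→B→C sequence is C_P = k₁C_{A0}(e^(−k₁τ) − e^(−k₂τ))/(k₂−k₁).
e^(−k₁τ) = e^(−1.06×1.93) = e^(−2.046) = 0.1293; e^(−k₂τ) = e^(−0.8183) = 0.4412.
C_P = 1.06×0.785/(0.424−1.06) × (0.1293−0.4412) = (-1.308)×(-0.3119) = 0.4081 kmol/m³.
C_A = C_{A0}e^(−k₁τ) = 0.1015 kmol/m³, so C_Q = C_{A0}−C_A−C_P = 0.2755 kmol/m³; C_P/C_Q = 1.48.

1.48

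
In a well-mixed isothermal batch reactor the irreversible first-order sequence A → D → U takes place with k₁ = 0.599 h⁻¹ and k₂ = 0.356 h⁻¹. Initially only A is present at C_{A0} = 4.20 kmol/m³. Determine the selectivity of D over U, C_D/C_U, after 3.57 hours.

0.834

For first-order series with pure A initially, C_D(t) = k₁C_{A0}/(k₂−k₁)·(e^(−k₁t) − e^(−k₂t)).
e^(−k₁t) = e^(−0.599×3.57) = e^(−2.138) = 0.1178; e^(−k₂t) = e^(−1.271) = 0.2806.
C_D = 0.599×4.20/(0.356−0.599) × (0.1178−0.2806) = (-10.35)×(-0.1627) = 1.685 kmol/m³.
C_A = C_{A0}e^(−k₁t) = 0.4949 kmol/m³, so C_U = C_{A0}−C_A−C_D = 2.020 kmol/m³; C_D/C_U = 0.834.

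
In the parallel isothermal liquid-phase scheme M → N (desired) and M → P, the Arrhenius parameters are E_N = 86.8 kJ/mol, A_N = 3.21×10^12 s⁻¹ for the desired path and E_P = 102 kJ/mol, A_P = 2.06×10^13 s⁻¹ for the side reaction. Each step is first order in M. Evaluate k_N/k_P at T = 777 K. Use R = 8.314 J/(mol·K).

1.64

With equal orders, S_{N/P} = k_N/k_P = (A_N/A_P)·exp[(E_P−E_N)/(RT)].
(E_P−E_N)/(RT) = (102−86.8)×10³/(8.314×777) = 15200/6460 = 2.353.
k_N/k_P = (3.21×10^12/2.06×10^13)·exp(2.353) = 0.1558 × 10.52 = 1.64.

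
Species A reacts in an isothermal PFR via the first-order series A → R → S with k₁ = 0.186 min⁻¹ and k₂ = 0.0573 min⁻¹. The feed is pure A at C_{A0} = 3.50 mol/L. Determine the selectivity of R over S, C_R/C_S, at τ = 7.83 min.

Solving the coupled first-order balances gives C_R(τ) = [k₁/(k₂−k₁)]·C_{A0}·(e^(−k₁τ) − e^(−k₂τ)).
e^(−k₁τ) = e^(−0.186×7.83) = e^(−1.456) = 0.2331; e^(−k₂τ) = e^(−0.4487) = 0.6385.
C_R = 0.186×3.50/(0.0573−0.186) × (0.2331−0.6385) = (-5.058)×(-0.4054) = 2.051 mol/L.
C_A = C_{A0}e^(−k₁τ) = 0.8158 mol/L, so C_S = C_{A0}−C_A−C_R = 0.6336 mol/L; C_R/C_S = 3.24.

3.24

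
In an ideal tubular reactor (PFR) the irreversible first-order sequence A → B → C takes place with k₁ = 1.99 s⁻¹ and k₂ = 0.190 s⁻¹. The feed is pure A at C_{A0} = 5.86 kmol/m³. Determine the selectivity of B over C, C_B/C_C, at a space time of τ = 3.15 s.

1.54

The intermediate concentration in a first-order A→B→C sequence is C_B = k₁C_{A0}(e^(−k₁τ) − e^(−k₂τ))/(k₂−k₁).
e^(−k₁τ) = e^(−1.99×3.15) = e^(−6.268) = 0.001895; e^(−k₂τ) = e^(−0.5985) = 0.5496.
C_B = 1.99×5.86/(0.190−1.99) × (0.001895−0.5496) = (-6.479)×(-0.5477) = 3.549 kmol/m³.
C_A = C_{A0}e^(−k₁τ) = 0.01111 kmol/m³, so C_C = C_{A0}−C_A−C_B = 2.300 kmol/m³; C_B/C_C = 1.54.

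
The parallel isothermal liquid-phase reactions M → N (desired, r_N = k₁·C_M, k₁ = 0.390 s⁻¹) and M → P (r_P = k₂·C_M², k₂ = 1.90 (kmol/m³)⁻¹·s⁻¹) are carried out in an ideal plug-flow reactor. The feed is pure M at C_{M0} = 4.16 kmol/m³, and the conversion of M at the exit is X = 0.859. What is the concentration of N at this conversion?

0.350 kmol/m³

C_M = C_{M0}(1−X) = 0.5866 kmol/m³.
Along a PFR/batch, dC_N/dC_M = −r_N/(r_N+r_P) = −k₁/(k₁+k₂·C_M).
Integrating from C_{M0} to C_M: C_N = (0.390/1.90)·ln[(0.390+1.90·4.16)/(0.390+1.90·0.587)] = 0.2053·ln(8.294/1.504) = 0.3504 kmol/m³.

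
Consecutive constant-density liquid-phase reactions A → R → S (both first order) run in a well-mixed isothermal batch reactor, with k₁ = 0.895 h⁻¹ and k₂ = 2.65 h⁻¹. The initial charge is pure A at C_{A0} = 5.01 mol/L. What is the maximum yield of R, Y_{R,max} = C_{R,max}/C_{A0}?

0.194

At the optimum, C_{R,max}/C_{A0} = (k₁/k₂)^[k₂/(k₂−k₁)].
= (0.895/2.65)^(2.65/(2.65−0.895)) = (0.3377)^(1.510) = 0.1942.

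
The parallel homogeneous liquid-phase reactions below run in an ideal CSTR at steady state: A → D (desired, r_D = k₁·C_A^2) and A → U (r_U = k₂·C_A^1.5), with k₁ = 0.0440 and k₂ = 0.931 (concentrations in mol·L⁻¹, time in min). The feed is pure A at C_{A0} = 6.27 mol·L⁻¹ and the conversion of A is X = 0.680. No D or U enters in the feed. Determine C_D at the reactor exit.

0.268 mol·L⁻¹

Exit C_A = C_{A0}(1−X) = 6.27×0.320 = 2.006 mol·L⁻¹.
Rates in a CSTR are evaluated at the outlet concentration: r_D = 0.0440×2.006^2 = 0.1771, r_U = 0.931×2.006^1.5 = 2.646.
Fraction of consumed A going to D: r_D/(r_D+r_U) = 0.06274.
C_D = 0.06274·C_{A0}·X = 0.06274×6.27×0.680 = 0.268 mol·L⁻¹.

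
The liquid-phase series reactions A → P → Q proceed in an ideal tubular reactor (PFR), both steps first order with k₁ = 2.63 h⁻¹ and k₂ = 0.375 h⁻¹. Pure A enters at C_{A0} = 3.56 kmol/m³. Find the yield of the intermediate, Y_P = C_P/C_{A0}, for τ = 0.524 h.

For first-order series with pure A initially, C_P(τ) = k₁C_{A0}/(k₂−k₁)·(e^(−k₁τ) − e^(−k₂τ)).
e^(−k₁τ) = e^(−2.63×0.524) = e^(−1.378) = 0.2521; e^(−k₂τ) = e^(−0.1965) = 0.8216.
C_P = 2.63×3.56/(0.375−2.63) × (0.2521−0.8216) = (-4.152)×(-0.5695) = 2.365 kmol/m³.
Y_P = C_P/C_{A0} = 2.365/3.56 = 0.664.

0.664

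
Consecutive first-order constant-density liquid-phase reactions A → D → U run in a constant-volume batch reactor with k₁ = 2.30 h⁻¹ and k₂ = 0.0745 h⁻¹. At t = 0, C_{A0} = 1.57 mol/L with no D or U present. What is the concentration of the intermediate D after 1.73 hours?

For first-order series with pure A initially, C_D(t) = k₁C_{A0}/(k₂−k₁)·(e^(−k₁t) − e^(−k₂t)).
e^(−k₁t) = e^(−2.30×1.73) = e^(−3.979) = 0.01870; e^(−k₂t) = e^(−0.1289) = 0.8791.
C_D = 2.30×1.57/(0.0745−2.30) × (0.01870−0.8791) = (-1.623)×(-0.8604) = 1.396 mol/L.

1.40 mol/L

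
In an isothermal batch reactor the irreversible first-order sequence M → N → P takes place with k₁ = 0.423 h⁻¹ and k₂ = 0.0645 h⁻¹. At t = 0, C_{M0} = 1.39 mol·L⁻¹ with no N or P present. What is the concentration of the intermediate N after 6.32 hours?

For first-order series with pure M initially, C_N(t) = k₁C_{M0}/(k₂−k₁)·(e^(−k₁t) − e^(−k₂t)).
e^(−k₁t) = e^(−0.423×6.32) = e^(−2.673) = 0.06902; e^(−k₂t) = e^(−0.4076) = 0.6652.
C_N = 0.423×1.39/(0.0645−0.423) × (0.06902−0.6652) = (-1.640)×(-0.5962) = 0.9778 mol·L⁻¹.

0.978 mol·L⁻¹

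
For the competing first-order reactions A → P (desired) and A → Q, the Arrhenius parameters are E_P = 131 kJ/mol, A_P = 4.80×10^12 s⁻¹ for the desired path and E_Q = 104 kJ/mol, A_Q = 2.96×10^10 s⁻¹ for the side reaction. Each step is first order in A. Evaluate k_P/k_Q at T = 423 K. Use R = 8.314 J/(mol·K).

Since both paths have the same order in A, the concentration cancels and S_{P/Q} = k_P/k_Q = (A_P/A_Q)·exp[(E_Q−E_P)/(RT)].
(E_Q−E_P)/(RT) = (104−131)×10³/(8.314×423) = -27000/3517 = -7.677.
k_P/k_Q = (4.80×10^12/2.96×10^10)·exp(-7.677) = 162.2 × 4.632×10^-4 = 0.0751.

0.0751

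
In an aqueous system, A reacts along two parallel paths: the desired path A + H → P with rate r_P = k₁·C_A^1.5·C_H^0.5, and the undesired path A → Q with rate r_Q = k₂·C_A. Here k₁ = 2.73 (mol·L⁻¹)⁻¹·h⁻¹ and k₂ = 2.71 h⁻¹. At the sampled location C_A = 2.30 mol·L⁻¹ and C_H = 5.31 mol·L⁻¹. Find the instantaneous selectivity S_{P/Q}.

S_{P/Q} = r_P/r_Q = (k₁·C_A^1.5·C_H^0.5)/(k₂·C_A) = (k₁/k₂)·C_A^0.5·C_H^0.5.
= (2.73×2.300^1.5×5.310^0.5) / (2.71×2.300) = 21.94/6.233 = 3.52.
Since the desired path is higher order in A, keeping C_A high (PFR or concentrated feed) favours P.

3.52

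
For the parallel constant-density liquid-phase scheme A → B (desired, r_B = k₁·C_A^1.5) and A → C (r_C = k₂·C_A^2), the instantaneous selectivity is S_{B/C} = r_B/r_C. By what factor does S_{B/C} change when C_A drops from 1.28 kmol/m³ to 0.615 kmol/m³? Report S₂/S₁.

1.44

S_{B/C} = (k₁/k₂)·C_A^-0.5, so S₂/S₁ = (C_{A,2}/C_{A,1})^-0.5.
= (0.615/1.28)^(-0.5) = (0.4805)^(-0.5) = 1.44.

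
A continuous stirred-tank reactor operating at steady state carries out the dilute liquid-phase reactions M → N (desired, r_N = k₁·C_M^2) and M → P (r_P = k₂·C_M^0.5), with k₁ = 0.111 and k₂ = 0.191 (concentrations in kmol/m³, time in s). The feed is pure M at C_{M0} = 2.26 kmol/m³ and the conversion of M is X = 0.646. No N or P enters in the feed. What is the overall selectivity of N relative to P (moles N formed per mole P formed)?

0.416

Exit C_M = C_{M0}(1−X) = 2.26×0.354 = 0.8000 kmol/m³.
Rates in a CSTR are evaluated at the outlet concentration: r_N = 0.111×0.8000^2 = 0.07105, r_P = 0.191×0.8000^0.5 = 0.1708.
Overall selectivity = C_N/C_P = r_Nτ/(r_Pτ) = r_N/r_P = 0.416.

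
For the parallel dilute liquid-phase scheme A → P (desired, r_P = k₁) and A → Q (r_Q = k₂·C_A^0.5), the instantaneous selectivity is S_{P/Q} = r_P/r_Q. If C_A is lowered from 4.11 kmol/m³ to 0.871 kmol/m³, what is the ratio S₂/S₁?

2.17

S_{P/Q} = (k₁/k₂)·C_A^-0.5, so S₂/S₁ = (C_{A,2}/C_{A,1})^-0.5.
= (0.871/4.11)^(-0.5) = (0.2119)^(-0.5) = 2.17.
Selectivity toward P rises as C_A falls — low-concentration operation is favoured.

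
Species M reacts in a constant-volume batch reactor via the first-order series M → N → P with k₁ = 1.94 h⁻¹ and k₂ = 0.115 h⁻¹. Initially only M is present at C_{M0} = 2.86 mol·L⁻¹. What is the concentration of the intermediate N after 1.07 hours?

2.31 mol·L⁻¹

Solving the coupled first-order balances gives C_N(t) = [k₁/(k₂−k₁)]·C_{M0}·(e^(−k₁t) − e^(−k₂t)).
e^(−k₁t) = e^(−1.94×1.07) = e^(−2.076) = 0.1255; e^(−k₂t) = e^(−0.1231) = 0.8842.
C_N = 1.94×2.86/(0.115−1.94) × (0.1255−0.8842) = (-3.040)×(-0.7588) = 2.307 mol·L⁻¹.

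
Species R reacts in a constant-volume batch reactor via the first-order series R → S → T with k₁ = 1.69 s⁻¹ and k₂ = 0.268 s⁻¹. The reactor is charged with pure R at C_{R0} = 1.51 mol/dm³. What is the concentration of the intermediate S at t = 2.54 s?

Solving the coupled first-order balances gives C_S(t) = [k₁/(k₂−k₁)]·C_{R0}·(e^(−k₁t) − e^(−k₂t)).
e^(−k₁t) = e^(−1.69×2.54) = e^(−4.293) = 0.01367; e^(−k₂t) = e^(−0.6807) = 0.5063.
C_S = 1.69×1.51/(0.268−1.69) × (0.01367−0.5063) = (-1.795)×(-0.4926) = 0.8840 mol/dm³.

0.884 mol/dm³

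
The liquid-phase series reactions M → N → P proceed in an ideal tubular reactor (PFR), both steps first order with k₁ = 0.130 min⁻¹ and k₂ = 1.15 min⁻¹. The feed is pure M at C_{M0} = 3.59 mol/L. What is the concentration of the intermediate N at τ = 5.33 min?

0.228 mol/L

Solving the coupled first-order balances gives C_N(τ) = [k₁/(k₂−k₁)]·C_{M0}·(e^(−k₁τ) − e^(−k₂τ)).
e^(−k₁τ) = e^(−0.130×5.33) = e^(−0.6929) = 0.5001; e^(−k₂τ) = e^(−6.129) = 0.002178.
C_N = 0.130×3.59/(1.15−0.130) × (0.5001−0.002178) = 0.4575×0.4979 = 0.2278 mol/L.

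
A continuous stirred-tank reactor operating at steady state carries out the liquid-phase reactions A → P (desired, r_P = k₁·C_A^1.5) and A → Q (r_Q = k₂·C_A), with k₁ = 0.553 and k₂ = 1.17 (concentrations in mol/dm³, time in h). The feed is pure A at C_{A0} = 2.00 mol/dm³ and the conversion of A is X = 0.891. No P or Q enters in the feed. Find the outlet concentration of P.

Exit C_A = C_{A0}(1−X) = 2.00×0.109 = 0.2180 mol/dm³.
In a CSTR the entire volume is at exit conditions, so r_P = 0.553×0.2180^1.5 = 0.05629 and r_Q = 1.17×0.2180 = 0.2551.
Fraction of consumed A going to P: r_P/(r_P+r_Q) = 0.1808.
C_P = 0.1808·C_{A0}·X = 0.1808×2.00×0.891 = 0.322 mol/dm³.

0.322 mol/dm³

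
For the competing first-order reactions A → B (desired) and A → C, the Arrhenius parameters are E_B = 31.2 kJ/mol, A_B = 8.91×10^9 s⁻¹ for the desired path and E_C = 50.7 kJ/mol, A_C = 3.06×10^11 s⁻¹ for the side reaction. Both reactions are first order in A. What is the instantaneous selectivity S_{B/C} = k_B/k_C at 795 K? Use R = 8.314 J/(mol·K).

0.556

Since both paths have the same order in A, the concentration cancels and S_{B/C} = k_B/k_C = (A_B/A_C)·exp[(E_C−E_B)/(RT)].
(E_C−E_B)/(RT) = (50.7−31.2)×10³/(8.314×795) = 19500/6610 = 2.950.
k_B/k_C = (8.91×10^9/3.06×10^11)·exp(2.950) = 0.02912 × 19.11 = 0.556.
Since E_B < E_C, lowering the temperature improves selectivity toward B.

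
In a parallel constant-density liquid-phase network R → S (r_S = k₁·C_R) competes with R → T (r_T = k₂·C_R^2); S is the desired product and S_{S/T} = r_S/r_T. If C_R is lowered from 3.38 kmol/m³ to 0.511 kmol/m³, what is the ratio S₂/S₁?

6.61

S_{S/T} = (k₁/k₂)·C_R⁻¹, so S₂/S₁ = (C_{R,2}/C_{R,1})⁻¹.
= 3.38/0.511 = 6.61.
Selectivity toward S rises as C_R falls — low-concentration operation is favoured.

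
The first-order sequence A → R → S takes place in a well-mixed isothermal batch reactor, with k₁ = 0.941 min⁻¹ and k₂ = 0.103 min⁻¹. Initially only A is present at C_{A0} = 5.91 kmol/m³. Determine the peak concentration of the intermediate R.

At the optimum, C_{R,max}/C_{A0} = (k₁/k₂)^[k₂/(k₂−k₁)].
= (0.941/0.103)^(0.103/(0.103−0.941)) = (9.136)^(-0.1229) = 0.7619.
C_{R,max} = 0.7619×5.91 = 4.50 kmol/m³.

4.50 kmol/m³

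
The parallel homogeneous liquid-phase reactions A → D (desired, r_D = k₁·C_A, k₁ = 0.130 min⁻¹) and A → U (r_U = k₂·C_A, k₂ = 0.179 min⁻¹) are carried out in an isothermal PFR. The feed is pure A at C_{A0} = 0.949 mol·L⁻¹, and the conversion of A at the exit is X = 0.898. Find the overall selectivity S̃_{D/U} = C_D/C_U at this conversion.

0.726

C_A = C_{A0}(1−X) = 0.09680 mol·L⁻¹.
Both paths are first order in A, so the instantaneous fraction to D is constant: dC_D/d(−C_A) = k₁/(k₁+k₂) = 0.4207.
C_D = 0.4207·(C_{A0}−C_A) = 0.4207×0.8522 = 0.359 mol·L⁻¹.
C_U = (C_{A0}−C_A)−C_D = 0.4937 mol·L⁻¹; S̃_{D/U} = 0.3585/0.4937 = 0.726.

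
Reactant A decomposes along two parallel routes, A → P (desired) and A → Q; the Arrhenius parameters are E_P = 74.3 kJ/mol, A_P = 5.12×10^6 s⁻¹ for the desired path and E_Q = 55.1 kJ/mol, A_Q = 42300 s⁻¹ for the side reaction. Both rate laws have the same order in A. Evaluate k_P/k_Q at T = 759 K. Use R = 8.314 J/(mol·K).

Since both paths have the same order in A, the concentration cancels and S_{P/Q} = k_P/k_Q = (A_P/A_Q)·exp[(E_Q−E_P)/(RT)].
(E_Q−E_P)/(RT) = (55.1−74.3)×10³/(8.314×759) = -19200/6310 = -3.043.
k_P/k_Q = (5.12×10^6/42300)·exp(-3.043) = 121.0 × 0.04771 = 5.77.
Since E_P > E_Q, raising the temperature improves selectivity toward P.

5.77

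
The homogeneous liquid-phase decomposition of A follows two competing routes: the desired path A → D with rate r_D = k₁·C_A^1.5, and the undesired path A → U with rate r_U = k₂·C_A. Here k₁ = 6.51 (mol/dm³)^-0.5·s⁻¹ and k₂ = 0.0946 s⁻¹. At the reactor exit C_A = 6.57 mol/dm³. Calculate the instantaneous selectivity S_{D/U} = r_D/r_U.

176

S_{D/U} = r_D/r_U = (k₁·C_A^1.5)/(k₂·C_A) = (k₁/k₂)·C_A^0.5.
= (6.51×6.570^1.5) / (0.0946×6.570) = 109.6/0.6215 = 176.
Since the desired path is higher order in A, keeping C_A high (PFR or concentrated feed) favours D.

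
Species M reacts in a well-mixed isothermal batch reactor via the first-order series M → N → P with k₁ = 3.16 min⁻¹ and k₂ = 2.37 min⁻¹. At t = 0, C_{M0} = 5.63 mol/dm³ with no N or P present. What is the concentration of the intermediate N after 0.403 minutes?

2.36 mol/dm³

The intermediate concentration in a first-order A→B→C sequence is C_N = k₁C_{M0}(e^(−k₁t) − e^(−k₂t))/(k₂−k₁).
e^(−k₁t) = e^(−3.16×0.403) = e^(−1.273) = 0.2799; e^(−k₂t) = e^(−0.9551) = 0.3848.
C_N = 3.16×5.63/(2.37−3.16) × (0.2799−0.3848) = (-22.52)×(-0.1049) = 2.363 mol/dm³.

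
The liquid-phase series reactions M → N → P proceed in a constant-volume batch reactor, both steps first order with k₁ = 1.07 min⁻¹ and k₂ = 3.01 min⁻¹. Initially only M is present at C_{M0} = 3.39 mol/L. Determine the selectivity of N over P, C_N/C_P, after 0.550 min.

0.823

For first-order series with pure M initially, C_N(t) = k₁C_{M0}/(k₂−k₁)·(e^(−k₁t) − e^(−k₂t)).
e^(−k₁t) = e^(−1.07×0.550) = e^(−0.5885) = 0.5552; e^(−k₂t) = e^(−1.655) = 0.1910.
C_N = 1.07×3.39/(3.01−1.07) × (0.5552−0.1910) = 1.870×0.3642 = 0.6809 mol/L.
C_M = C_{M0}e^(−k₁t) = 1.882 mol/L, so C_P = C_{M0}−C_M−C_N = 0.8271 mol/L; C_N/C_P = 0.823.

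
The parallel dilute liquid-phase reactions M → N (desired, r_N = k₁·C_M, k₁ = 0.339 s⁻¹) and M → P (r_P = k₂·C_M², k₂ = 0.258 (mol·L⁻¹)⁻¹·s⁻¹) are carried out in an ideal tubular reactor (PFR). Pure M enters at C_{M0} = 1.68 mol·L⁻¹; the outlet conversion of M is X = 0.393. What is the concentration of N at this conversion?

C_M = C_{M0}(1−X) = 1.020 mol·L⁻¹.
Along a PFR/batch, dC_N/dC_M = −r_N/(r_N+r_P) = −k₁/(k₁+k₂·C_M).
Integrating from C_{M0} to C_M: C_N = (0.339/0.258)·ln[(0.339+0.258·1.68)/(0.339+0.258·1.02)] = 1.314·ln(0.7724/0.6021) = 0.3274 mol·L⁻¹.

0.327 mol·L⁻¹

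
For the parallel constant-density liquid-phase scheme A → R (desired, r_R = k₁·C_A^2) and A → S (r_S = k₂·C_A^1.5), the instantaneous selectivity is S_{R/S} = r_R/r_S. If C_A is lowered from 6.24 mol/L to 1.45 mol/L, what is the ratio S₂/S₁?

S_{R/S} = (k₁/k₂)·C_A^0.5, so S₂/S₁ = (C_{A,2}/C_{A,1})^0.5.
= (1.45/6.24)^0.5 = (0.2324)^0.5 = 0.482.
Selectivity toward R falls as C_A falls — high-concentration operation is favoured.

0.482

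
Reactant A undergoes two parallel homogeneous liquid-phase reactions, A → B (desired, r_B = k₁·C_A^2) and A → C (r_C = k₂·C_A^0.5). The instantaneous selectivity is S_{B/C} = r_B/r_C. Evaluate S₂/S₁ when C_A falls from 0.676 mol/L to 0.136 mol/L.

S_{B/C} = (k₁/k₂)·C_A^1.5, so S₂/S₁ = (C_{A,2}/C_{A,1})^1.5.
= (0.136/0.676)^1.5 = (0.2012)^1.5 = 0.0902.

0.0902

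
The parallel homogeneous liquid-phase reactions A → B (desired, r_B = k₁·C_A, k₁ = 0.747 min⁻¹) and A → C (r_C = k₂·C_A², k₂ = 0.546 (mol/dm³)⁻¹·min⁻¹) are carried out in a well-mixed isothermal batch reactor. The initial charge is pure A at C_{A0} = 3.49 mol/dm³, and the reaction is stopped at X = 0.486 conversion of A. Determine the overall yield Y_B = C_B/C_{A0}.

0.168

C_A = C_{A0}(1−X) = 1.794 mol/dm³.
Along a PFR/batch, dC_B/dC_A = −r_B/(r_B+r_C) = −k₁/(k₁+k₂·C_A).
Integrating from C_{A0} to C_A: C_B = (0.747/0.546)·ln[(0.747+0.546·3.49)/(0.747+0.546·1.79)] = 1.368·ln(2.653/1.726) = 0.5875 mol/dm³.
Y_B = C_B/C_{A0} = 0.5875/3.49 = 0.168.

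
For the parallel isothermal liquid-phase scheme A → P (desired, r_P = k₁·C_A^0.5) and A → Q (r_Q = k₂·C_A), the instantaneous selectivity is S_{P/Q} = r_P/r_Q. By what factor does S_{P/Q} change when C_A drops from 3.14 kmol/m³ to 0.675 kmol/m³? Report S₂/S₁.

2.16

S_{P/Q} = (k₁/k₂)·C_A^-0.5, so S₂/S₁ = (C_{A,2}/C_{A,1})^-0.5.
= (0.675/3.14)^(-0.5) = (0.2150)^(-0.5) = 2.16.
Selectivity toward P rises as C_A falls — low-concentration operation is favoured.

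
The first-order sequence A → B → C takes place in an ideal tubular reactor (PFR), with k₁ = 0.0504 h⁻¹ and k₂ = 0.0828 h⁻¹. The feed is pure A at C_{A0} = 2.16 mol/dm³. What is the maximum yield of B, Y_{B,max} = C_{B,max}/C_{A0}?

At the optimum, C_{B,max}/C_{A0} = (k₁/k₂)^[k₂/(k₂−k₁)].
= (0.0504/0.0828)^(0.0828/(0.0828−0.0504)) = (0.6087)^(2.556) = 0.2812.

0.281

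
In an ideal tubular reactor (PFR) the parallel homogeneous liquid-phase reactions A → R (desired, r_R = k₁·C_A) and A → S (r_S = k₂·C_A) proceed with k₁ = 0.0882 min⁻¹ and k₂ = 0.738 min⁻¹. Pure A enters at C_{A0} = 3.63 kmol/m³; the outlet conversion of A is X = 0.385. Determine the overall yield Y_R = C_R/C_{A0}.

C_A = C_{A0}(1−X) = 2.232 kmol/m³.
Both paths are first order in A, so the instantaneous fraction to R is constant: dC_R/d(−C_A) = k₁/(k₁+k₂) = 0.1068.
C_R = 0.1068·(C_{A0}−C_A) = 0.1068×1.398 = 0.149 kmol/m³.
Y_R = C_R/C_{A0} = 0.1492/3.63 = 0.0411.

0.0411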